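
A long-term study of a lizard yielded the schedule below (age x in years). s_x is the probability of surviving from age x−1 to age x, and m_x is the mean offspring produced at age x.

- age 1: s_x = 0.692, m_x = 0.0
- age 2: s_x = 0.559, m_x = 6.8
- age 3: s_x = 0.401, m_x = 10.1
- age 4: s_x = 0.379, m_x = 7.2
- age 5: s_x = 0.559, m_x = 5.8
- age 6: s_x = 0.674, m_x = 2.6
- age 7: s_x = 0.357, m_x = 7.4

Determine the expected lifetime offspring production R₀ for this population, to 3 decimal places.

4.927

Survivorship from birth: l_x = s_1·s_2·…·s_x.
  l_1 = 0.69200
  l_2 = 0.38683
  l_3 = 0.15512
  l_4 = 0.05879
  l_5 = 0.03286
  l_6 = 0.02215
  l_7 = 0.00791
R₀ = Σ l_x m_x:
  age 1: 0.69200 × 0.0 = 0.0000
  age 2: 0.38683 × 6.8 = 2.6304
  age 3: 0.15512 × 10.1 = 1.5667
  age 4: 0.05879 × 7.2 = 0.4233
  age 5: 0.03286 × 5.8 = 0.1906
  age 6: 0.02215 × 2.6 = 0.0576
  age 7: 0.00791 × 7.4 = 0.0585
R₀ = 0.0000 + 2.6304 + 1.5667 + 0.4233 + 0.1906 + 0.0576 + 0.0585 = 4.9272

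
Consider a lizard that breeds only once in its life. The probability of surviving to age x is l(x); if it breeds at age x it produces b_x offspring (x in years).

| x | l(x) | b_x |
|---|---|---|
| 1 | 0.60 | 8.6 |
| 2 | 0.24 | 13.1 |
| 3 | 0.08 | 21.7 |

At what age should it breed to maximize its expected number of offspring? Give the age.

Expected offspring if breeding at age x = l(x) × b_x:
  age 1: 0.60 × 8.6 = 5.160
  age 2: 0.24 × 13.1 = 3.144
  age 3: 0.08 × 21.7 = 1.736
Maximum at age 1 (5.160).

1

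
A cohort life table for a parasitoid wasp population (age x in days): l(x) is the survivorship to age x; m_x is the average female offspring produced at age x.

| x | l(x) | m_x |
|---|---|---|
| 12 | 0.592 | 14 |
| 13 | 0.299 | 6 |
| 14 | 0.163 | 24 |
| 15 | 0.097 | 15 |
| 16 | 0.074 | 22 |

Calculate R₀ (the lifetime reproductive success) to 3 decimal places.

17.077

R₀ = Σ l(x) m_x:
  age 12: 0.592 × 14 = 8.2880
  age 13: 0.299 × 6 = 1.7940
  age 14: 0.163 × 24 = 3.9120
  age 15: 0.097 × 15 = 1.4550
  age 16: 0.074 × 22 = 1.6280
R₀ = 8.2880 + 1.7940 + 3.9120 + 1.4550 + 1.6280 = 17.0770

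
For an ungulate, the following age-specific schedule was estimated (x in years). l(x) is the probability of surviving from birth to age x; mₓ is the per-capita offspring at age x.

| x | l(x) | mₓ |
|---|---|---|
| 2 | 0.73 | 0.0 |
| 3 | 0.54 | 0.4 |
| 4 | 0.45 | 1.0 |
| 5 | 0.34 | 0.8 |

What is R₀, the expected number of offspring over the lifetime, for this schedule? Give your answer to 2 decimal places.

0.94

R₀ = Σ l(x) mₓ:
  age 2: 0.73 × 0.0 = 0.0000
  age 3: 0.54 × 0.4 = 0.2160
  age 4: 0.45 × 1.0 = 0.4500
  age 5: 0.34 × 0.8 = 0.2720
R₀ = 0.0000 + 0.2160 + 0.4500 + 0.2720 = 0.9380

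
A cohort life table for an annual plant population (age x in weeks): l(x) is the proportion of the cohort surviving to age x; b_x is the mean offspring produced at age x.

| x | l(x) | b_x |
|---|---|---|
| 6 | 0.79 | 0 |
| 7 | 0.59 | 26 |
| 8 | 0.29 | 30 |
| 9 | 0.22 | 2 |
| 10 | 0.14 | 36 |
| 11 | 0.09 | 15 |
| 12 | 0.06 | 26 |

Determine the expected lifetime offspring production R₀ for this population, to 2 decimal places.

R₀ = Σ l(x) b_x:
  age 6: 0.79 × 0 = 0.0000
  age 7: 0.59 × 26 = 15.3400
  age 8: 0.29 × 30 = 8.7000
  age 9: 0.22 × 2 = 0.4400
  age 10: 0.14 × 36 = 5.0400
  age 11: 0.09 × 15 = 1.3500
  age 12: 0.06 × 26 = 1.5600
R₀ = 0.0000 + 15.3400 + 8.7000 + 0.4400 + 5.0400 + 1.3500 + 1.5600 = 32.4300

32.43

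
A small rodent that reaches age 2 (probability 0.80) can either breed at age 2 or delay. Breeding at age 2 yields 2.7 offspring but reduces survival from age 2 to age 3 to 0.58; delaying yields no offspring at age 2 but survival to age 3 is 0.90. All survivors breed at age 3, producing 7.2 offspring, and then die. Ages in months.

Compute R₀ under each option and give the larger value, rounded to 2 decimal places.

5.50

breed at age 2: R₀ = 0.80 × (2.7 + 0.58 × 7.2) = 0.80 × 6.8760 = 5.5008
delay to age 3: R₀ = 0.80 × (0.90 × 7.2) = 0.80 × 6.4800 = 5.1840
Higher: breed at age 2 (5.5008).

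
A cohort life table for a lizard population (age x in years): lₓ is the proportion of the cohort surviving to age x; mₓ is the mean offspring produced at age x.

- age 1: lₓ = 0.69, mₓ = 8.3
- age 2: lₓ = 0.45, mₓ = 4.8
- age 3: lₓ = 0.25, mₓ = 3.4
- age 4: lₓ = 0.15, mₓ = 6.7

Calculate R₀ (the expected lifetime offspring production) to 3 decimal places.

9.742

R₀ = Σ lₓ mₓ:
  age 1: 0.69 × 8.3 = 5.7270
  age 2: 0.45 × 4.8 = 2.1600
  age 3: 0.25 × 3.4 = 0.8500
  age 4: 0.15 × 6.7 = 1.0050
R₀ = 5.7270 + 2.1600 + 0.8500 + 1.0050 = 9.7420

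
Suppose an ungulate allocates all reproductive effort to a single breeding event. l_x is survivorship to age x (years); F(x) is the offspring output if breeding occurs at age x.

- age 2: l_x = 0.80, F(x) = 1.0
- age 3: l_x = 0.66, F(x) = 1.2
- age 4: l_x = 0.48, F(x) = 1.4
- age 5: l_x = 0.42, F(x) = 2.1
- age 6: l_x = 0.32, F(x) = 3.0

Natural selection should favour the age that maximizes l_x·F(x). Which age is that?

6

Expected offspring if breeding at age x = l_x × F(x):
  age 2: 0.80 × 1.0 = 0.800
  age 3: 0.66 × 1.2 = 0.792
  age 4: 0.48 × 1.4 = 0.672
  age 5: 0.42 × 2.1 = 0.882
  age 6: 0.32 × 3.0 = 0.960
Maximum at age 6 (0.960).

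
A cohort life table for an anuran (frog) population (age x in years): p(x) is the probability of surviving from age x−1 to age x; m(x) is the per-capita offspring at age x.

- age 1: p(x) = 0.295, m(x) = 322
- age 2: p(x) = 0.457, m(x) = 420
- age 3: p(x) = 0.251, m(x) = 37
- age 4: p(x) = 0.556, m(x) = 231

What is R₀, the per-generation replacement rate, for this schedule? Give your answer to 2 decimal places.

157.21

Survivorship from birth: l_x = p_1·p_2·…·p_x.
  l_1 = 0.29500
  l_2 = 0.13481
  l_3 = 0.03384
  l_4 = 0.01881
R₀ = Σ l_x m(x):
  age 1: 0.29500 × 322 = 94.9900
  age 2: 0.13481 × 420 = 56.6202
  age 3: 0.03384 × 37 = 1.2521
  age 4: 0.01881 × 231 = 4.3451
R₀ = 94.9900 + 56.6202 + 1.2521 + 4.3451 = 157.2074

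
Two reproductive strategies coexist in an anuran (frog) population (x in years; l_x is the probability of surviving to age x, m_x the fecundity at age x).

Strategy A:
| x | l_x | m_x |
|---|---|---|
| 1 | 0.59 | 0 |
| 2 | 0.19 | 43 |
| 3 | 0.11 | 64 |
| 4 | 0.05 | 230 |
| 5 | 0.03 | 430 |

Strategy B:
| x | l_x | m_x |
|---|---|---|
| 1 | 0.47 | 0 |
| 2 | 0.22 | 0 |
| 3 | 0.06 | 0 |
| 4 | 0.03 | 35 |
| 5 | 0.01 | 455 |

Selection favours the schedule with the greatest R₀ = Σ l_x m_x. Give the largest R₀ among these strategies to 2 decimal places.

39.61

Strategy A: R₀ = 0.59×0 + 0.19×43 + 0.11×64 + 0.05×230 + 0.03×430 = 39.6100
Strategy B: R₀ = 0.47×0 + 0.22×0 + 0.06×0 + 0.03×35 + 0.01×455 = 5.6000
Highest R₀: strategy A with 39.6100.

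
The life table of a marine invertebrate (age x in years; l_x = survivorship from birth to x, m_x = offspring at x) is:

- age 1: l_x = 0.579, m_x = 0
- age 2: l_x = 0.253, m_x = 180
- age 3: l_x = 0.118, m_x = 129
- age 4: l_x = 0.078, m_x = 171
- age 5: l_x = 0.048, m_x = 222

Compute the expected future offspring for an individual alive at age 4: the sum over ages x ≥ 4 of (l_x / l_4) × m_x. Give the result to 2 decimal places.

l_4 = 0.078. Conditional survival from age 4 to x is l_x / l_4.
  x=4: (0.078/0.078) × 171 = 171.0000
  x=5: (0.048/0.078) × 222 = 136.6154
Sum = 171.0000 + 136.6154 = 307.6154

307.62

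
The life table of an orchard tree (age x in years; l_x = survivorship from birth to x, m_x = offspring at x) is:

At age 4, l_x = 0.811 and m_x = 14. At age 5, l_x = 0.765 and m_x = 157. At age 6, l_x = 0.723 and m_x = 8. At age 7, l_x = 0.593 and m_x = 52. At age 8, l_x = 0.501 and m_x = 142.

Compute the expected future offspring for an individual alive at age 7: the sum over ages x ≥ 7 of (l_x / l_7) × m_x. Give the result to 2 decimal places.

l_7 = 0.593. Conditional survival from age 7 to x is l_x / l_7.
  x=7: (0.593/0.593) × 52 = 52.0000
  x=8: (0.501/0.593) × 142 = 119.9696
Sum = 52.0000 + 119.9696 = 171.9696

171.97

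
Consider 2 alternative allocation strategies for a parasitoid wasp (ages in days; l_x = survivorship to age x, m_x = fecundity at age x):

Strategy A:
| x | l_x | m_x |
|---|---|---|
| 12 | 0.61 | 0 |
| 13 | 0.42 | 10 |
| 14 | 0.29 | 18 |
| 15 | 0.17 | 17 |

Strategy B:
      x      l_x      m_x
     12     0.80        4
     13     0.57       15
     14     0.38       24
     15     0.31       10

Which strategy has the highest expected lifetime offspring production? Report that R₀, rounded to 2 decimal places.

23.97

Strategy A: R₀ = 0.61×0 + 0.42×10 + 0.29×18 + 0.17×17 = 12.3100
Strategy B: R₀ = 0.80×4 + 0.57×15 + 0.38×24 + 0.31×10 = 23.9700
Highest R₀: strategy B with 23.9700.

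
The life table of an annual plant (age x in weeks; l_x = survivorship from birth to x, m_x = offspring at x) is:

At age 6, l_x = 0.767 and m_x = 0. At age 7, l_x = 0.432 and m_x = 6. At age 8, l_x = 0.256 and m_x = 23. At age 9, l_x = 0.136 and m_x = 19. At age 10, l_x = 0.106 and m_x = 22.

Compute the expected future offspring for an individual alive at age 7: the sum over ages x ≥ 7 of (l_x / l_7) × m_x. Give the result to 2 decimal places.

31.01

l_7 = 0.432. Conditional survival from age 7 to x is l_x / l_7.
  x=7: (0.432/0.432) × 6 = 6.0000
  x=8: (0.256/0.432) × 23 = 13.6296
  x=9: (0.136/0.432) × 19 = 5.9815
  x=10: (0.106/0.432) × 22 = 5.3981
Sum = 6.0000 + 13.6296 + 5.9815 + 5.3981 = 31.0093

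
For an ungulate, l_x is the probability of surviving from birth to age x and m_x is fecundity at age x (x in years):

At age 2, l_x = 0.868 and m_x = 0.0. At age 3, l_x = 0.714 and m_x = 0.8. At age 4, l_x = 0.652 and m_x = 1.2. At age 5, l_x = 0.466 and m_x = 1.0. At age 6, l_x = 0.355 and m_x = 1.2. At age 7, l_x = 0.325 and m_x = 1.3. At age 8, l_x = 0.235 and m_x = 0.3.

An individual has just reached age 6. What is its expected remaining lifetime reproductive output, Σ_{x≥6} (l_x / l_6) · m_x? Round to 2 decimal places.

l_6 = 0.355. Conditional survival from age 6 to x is l_x / l_6.
  x=6: (0.355/0.355) × 1.2 = 1.2000
  x=7: (0.325/0.355) × 1.3 = 1.1901
  x=8: (0.235/0.355) × 0.3 = 0.1986
Sum = 1.2000 + 1.1901 + 0.1986 = 2.5887

2.59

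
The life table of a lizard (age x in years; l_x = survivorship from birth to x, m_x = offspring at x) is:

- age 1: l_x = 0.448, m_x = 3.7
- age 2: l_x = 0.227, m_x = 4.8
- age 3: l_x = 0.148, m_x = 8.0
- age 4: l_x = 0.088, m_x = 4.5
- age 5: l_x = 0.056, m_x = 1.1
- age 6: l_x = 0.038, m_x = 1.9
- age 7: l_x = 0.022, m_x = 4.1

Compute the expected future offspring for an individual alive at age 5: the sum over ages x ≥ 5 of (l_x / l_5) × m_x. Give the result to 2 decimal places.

4.00

l_5 = 0.056. Conditional survival from age 5 to x is l_x / l_5.
  x=5: (0.056/0.056) × 1.1 = 1.1000
  x=6: (0.038/0.056) × 1.9 = 1.2893
  x=7: (0.022/0.056) × 4.1 = 1.6107
Sum = 1.1000 + 1.2893 + 1.6107 = 4.0000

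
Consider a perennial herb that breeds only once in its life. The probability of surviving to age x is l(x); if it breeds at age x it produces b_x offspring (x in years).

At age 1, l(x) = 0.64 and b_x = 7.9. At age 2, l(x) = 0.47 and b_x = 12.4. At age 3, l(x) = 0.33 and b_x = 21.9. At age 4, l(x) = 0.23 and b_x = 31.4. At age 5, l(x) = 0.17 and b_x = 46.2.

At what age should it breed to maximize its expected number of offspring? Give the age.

5

Expected offspring if breeding at age x = l(x) × b_x:
  age 1: 0.64 × 7.9 = 5.056
  age 2: 0.47 × 12.4 = 5.828
  age 3: 0.33 × 21.9 = 7.227
  age 4: 0.23 × 31.4 = 7.222
  age 5: 0.17 × 46.2 = 7.854
Maximum at age 5 (7.854).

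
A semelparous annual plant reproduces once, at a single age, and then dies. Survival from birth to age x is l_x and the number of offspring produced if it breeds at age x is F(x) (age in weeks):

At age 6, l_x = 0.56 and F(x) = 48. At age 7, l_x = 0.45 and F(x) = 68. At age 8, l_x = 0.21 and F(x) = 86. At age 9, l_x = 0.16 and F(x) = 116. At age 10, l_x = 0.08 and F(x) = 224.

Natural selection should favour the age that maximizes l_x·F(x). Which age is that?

Expected offspring if breeding at age x = l_x × F(x):
  age 6: 0.56 × 48 = 26.880
  age 7: 0.45 × 68 = 30.600
  age 8: 0.21 × 86 = 18.060
  age 9: 0.16 × 116 = 18.560
  age 10: 0.08 × 224 = 17.920
Maximum at age 7 (30.600).

7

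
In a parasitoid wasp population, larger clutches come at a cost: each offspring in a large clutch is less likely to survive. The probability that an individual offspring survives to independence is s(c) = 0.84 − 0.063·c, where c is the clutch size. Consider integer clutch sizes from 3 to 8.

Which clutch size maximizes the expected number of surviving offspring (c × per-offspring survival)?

Expected surviving offspring = c × s(c):
  c=3: 3 × 0.651 = 1.953
  c=4: 4 × 0.588 = 2.352
  c=5: 5 × 0.525 = 2.625
  c=6: 6 × 0.462 = 2.772
  c=7: 7 × 0.399 = 2.793
  c=8: 8 × 0.336 = 2.688
Maximum at c = 7 (2.793 surviving offspring).

7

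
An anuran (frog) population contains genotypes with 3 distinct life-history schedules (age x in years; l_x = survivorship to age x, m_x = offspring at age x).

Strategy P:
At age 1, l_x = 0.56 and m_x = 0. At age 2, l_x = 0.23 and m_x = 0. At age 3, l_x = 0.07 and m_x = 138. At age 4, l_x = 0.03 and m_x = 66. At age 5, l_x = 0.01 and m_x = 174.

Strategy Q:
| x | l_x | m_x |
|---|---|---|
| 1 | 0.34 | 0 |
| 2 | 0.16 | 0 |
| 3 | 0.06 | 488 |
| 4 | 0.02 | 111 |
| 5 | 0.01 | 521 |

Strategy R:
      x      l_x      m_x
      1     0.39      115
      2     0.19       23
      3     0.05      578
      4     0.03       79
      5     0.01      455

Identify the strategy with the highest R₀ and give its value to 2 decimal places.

85.04

Strategy P: R₀ = 0.56×0 + 0.23×0 + 0.07×138 + 0.03×66 + 0.01×174 = 13.3800
Strategy Q: R₀ = 0.34×0 + 0.16×0 + 0.06×488 + 0.02×111 + 0.01×521 = 36.7100
Strategy R: R₀ = 0.39×115 + 0.19×23 + 0.05×578 + 0.03×79 + 0.01×455 = 85.0400
Highest R₀: strategy R with 85.0400.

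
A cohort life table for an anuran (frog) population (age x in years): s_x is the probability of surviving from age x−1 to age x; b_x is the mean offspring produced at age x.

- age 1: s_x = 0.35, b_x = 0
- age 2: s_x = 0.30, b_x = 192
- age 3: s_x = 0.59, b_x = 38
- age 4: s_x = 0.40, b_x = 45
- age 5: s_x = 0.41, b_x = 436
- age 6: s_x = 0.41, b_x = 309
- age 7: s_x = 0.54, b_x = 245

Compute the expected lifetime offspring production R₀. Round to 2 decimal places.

Survivorship from birth: l_x = s_1·s_2·…·s_x.
  l_1 = 0.35000
  l_2 = 0.10500
  l_3 = 0.06195
  l_4 = 0.02478
  l_5 = 0.01016
  l_6 = 0.00417
  l_7 = 0.00225
R₀ = Σ l_x b_x:
  age 1: 0.35000 × 0 = 0.0000
  age 2: 0.10500 × 192 = 20.1600
  age 3: 0.06195 × 38 = 2.3541
  age 4: 0.02478 × 45 = 1.1151
  age 5: 0.01016 × 436 = 4.4298
  age 6: 0.00417 × 309 = 1.2885
  age 7: 0.00225 × 245 = 0.5512
R₀ = 0.0000 + 20.1600 + 2.3541 + 1.1151 + 4.4298 + 1.2885 + 0.5512 = 29.8987

29.90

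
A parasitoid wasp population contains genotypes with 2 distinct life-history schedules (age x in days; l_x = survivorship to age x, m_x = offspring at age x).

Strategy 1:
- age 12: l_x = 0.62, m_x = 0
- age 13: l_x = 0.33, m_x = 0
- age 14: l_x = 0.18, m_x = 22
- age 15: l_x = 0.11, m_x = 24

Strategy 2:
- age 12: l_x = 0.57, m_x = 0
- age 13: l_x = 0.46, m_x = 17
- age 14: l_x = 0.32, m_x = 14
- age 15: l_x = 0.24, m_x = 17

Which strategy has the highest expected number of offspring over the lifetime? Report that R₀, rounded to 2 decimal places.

Strategy 1: R₀ = 0.62×0 + 0.33×0 + 0.18×22 + 0.11×24 = 6.6000
Strategy 2: R₀ = 0.57×0 + 0.46×17 + 0.32×14 + 0.24×17 = 16.3800
Highest R₀: strategy 2 with 16.3800.

16.38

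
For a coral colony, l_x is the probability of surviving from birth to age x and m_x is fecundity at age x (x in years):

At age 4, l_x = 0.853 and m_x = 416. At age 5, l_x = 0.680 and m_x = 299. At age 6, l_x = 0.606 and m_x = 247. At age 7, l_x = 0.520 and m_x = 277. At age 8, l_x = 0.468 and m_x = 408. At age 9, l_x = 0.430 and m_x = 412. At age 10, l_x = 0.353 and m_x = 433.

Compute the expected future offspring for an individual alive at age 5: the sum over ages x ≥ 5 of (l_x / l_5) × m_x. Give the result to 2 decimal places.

l_5 = 0.680. Conditional survival from age 5 to x is l_x / l_5.
  x=5: (0.680/0.680) × 299 = 299.0000
  x=6: (0.606/0.680) × 247 = 220.1206
  x=7: (0.520/0.680) × 277 = 211.8235
  x=8: (0.468/0.680) × 408 = 280.8000
  x=9: (0.430/0.680) × 412 = 260.5294
  x=10: (0.353/0.680) × 433 = 224.7779
Sum = 299.0000 + 220.1206 + 211.8235 + 280.8000 + 260.5294 + 224.7779 = 1497.0515

1497.05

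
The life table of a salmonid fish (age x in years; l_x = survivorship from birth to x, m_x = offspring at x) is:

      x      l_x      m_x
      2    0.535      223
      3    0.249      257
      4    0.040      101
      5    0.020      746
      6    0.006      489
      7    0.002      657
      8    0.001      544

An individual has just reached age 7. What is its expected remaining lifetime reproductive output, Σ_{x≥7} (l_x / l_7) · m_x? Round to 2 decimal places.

l_7 = 0.002. Conditional survival from age 7 to x is l_x / l_7.
  x=7: (0.002/0.002) × 657 = 657.0000
  x=8: (0.001/0.002) × 544 = 272.0000
Sum = 657.0000 + 272.0000 = 929.0000

929.00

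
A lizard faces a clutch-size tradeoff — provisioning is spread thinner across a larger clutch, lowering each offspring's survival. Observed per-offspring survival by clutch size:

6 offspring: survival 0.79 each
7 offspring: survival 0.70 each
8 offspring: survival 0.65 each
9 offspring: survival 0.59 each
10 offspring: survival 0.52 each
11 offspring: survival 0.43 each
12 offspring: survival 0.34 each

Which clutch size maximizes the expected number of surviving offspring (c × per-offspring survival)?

Expected surviving offspring = c × s(c):
  c=6: 6 × 0.79 = 4.740
  c=7: 7 × 0.70 = 4.900
  c=8: 8 × 0.65 = 5.200
  c=9: 9 × 0.59 = 5.310
  c=10: 10 × 0.52 = 5.200
  c=11: 11 × 0.43 = 4.730
  c=12: 12 × 0.34 = 4.080
Maximum at c = 9 (5.310 surviving offspring).

9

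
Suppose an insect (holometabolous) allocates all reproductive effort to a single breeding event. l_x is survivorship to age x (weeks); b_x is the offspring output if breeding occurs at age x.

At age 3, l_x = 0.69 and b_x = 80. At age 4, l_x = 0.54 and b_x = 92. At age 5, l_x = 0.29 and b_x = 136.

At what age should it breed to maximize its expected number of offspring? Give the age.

3

Expected offspring if breeding at age x = l_x × b_x:
  age 3: 0.69 × 80 = 55.200
  age 4: 0.54 × 92 = 49.680
  age 5: 0.29 × 136 = 39.440
Maximum at age 3 (55.200).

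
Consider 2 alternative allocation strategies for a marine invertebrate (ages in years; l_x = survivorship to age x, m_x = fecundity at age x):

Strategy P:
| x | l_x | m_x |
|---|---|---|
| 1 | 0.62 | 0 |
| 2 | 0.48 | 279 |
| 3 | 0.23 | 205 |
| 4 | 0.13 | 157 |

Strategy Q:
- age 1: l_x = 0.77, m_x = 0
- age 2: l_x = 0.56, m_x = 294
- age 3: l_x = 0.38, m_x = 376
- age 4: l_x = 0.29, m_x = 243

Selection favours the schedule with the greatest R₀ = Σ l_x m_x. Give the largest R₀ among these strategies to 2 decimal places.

Strategy P: R₀ = 0.62×0 + 0.48×279 + 0.23×205 + 0.13×157 = 201.4800
Strategy Q: R₀ = 0.77×0 + 0.56×294 + 0.38×376 + 0.29×243 = 377.9900
Highest R₀: strategy Q with 377.9900.

377.99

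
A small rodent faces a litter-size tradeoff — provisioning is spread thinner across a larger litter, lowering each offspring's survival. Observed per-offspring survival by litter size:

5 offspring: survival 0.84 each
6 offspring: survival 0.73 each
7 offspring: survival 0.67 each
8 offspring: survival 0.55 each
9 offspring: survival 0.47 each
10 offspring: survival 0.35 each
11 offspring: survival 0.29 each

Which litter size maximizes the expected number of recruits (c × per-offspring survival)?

Expected recruits = c × s(c):
  c=5: 5 × 0.84 = 4.200
  c=6: 6 × 0.73 = 4.380
  c=7: 7 × 0.67 = 4.690
  c=8: 8 × 0.55 = 4.400
  c=9: 9 × 0.47 = 4.230
  c=10: 10 × 0.35 = 3.500
  c=11: 11 × 0.29 = 3.190
Maximum at c = 7 (4.690 recruits).

7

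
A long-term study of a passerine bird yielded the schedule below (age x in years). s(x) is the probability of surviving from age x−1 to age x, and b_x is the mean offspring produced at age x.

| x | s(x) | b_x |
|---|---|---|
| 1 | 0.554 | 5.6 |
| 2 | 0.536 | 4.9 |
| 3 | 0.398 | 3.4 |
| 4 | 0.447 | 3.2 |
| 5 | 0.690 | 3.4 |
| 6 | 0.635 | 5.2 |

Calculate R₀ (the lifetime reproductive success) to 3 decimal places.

5.373

Survivorship from birth: l_x = s_1·s_2·…·s_x.
  l_1 = 0.55400
  l_2 = 0.29694
  l_3 = 0.11818
  l_4 = 0.05283
  l_5 = 0.03645
  l_6 = 0.02315
R₀ = Σ l_x b_x:
  age 1: 0.55400 × 5.6 = 3.1024
  age 2: 0.29694 × 4.9 = 1.4550
  age 3: 0.11818 × 3.4 = 0.4018
  age 4: 0.05283 × 3.2 = 0.1691
  age 5: 0.03645 × 3.4 = 0.1239
  age 6: 0.02315 × 5.2 = 0.1204
R₀ = 3.1024 + 1.4550 + 0.4018 + 0.1691 + 0.1239 + 0.1204 = 5.3726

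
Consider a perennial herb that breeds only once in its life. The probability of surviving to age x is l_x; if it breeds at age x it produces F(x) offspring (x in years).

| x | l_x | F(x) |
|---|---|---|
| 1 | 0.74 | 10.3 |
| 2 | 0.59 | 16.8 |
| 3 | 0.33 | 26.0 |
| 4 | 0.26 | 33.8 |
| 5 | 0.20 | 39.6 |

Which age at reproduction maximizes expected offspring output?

2

Expected offspring if breeding at age x = l_x × F(x):
  age 1: 0.74 × 10.3 = 7.622
  age 2: 0.59 × 16.8 = 9.912
  age 3: 0.33 × 26.0 = 8.580
  age 4: 0.26 × 33.8 = 8.788
  age 5: 0.20 × 39.6 = 7.920
Maximum at age 2 (9.912).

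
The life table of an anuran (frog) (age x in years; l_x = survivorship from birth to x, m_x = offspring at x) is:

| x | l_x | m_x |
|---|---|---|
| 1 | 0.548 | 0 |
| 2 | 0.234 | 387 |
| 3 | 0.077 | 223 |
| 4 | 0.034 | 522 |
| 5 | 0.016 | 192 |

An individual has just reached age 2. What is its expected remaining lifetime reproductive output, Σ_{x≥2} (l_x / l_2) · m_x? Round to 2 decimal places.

l_2 = 0.234. Conditional survival from age 2 to x is l_x / l_2.
  x=2: (0.234/0.234) × 387 = 387.0000
  x=3: (0.077/0.234) × 223 = 73.3803
  x=4: (0.034/0.234) × 522 = 75.8462
  x=5: (0.016/0.234) × 192 = 13.1282
Sum = 387.0000 + 73.3803 + 75.8462 + 13.1282 = 549.3547

549.35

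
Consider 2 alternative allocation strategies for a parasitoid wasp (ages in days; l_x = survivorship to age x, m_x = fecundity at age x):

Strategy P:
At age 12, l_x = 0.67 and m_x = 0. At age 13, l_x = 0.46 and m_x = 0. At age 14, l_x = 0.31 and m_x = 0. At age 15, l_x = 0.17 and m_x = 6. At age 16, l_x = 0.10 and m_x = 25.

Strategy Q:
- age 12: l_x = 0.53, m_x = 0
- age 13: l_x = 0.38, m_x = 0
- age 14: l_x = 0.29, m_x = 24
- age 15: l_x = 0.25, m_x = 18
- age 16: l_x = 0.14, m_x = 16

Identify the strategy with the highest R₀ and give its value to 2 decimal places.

Strategy P: R₀ = 0.67×0 + 0.46×0 + 0.31×0 + 0.17×6 + 0.10×25 = 3.5200
Strategy Q: R₀ = 0.53×0 + 0.38×0 + 0.29×24 + 0.25×18 + 0.14×16 = 13.7000
Highest R₀: strategy Q with 13.7000.

13.70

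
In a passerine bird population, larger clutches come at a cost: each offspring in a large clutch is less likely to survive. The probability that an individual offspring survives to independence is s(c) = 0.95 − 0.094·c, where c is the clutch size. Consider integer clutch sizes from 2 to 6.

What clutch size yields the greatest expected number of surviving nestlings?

5

Expected surviving nestlings = c × s(c):
  c=2: 2 × 0.762 = 1.524
  c=3: 3 × 0.668 = 2.004
  c=4: 4 × 0.574 = 2.296
  c=5: 5 × 0.480 = 2.400
  c=6: 6 × 0.386 = 2.316
Maximum at c = 5 (2.400 surviving nestlings).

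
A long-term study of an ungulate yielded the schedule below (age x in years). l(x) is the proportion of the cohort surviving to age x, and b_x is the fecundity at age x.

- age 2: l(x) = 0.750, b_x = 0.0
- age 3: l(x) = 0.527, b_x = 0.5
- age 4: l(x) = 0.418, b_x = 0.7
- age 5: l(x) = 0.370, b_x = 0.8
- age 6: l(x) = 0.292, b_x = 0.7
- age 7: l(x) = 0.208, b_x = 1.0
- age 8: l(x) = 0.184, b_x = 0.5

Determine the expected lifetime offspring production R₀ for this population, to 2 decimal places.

1.36

R₀ = Σ l(x) b_x:
  age 2: 0.750 × 0.0 = 0.0000
  age 3: 0.527 × 0.5 = 0.2635
  age 4: 0.418 × 0.7 = 0.2926
  age 5: 0.370 × 0.8 = 0.2960
  age 6: 0.292 × 0.7 = 0.2044
  age 7: 0.208 × 1.0 = 0.2080
  age 8: 0.184 × 0.5 = 0.0920
R₀ = 0.0000 + 0.2635 + 0.2926 + 0.2960 + 0.2044 + 0.2080 + 0.0920 = 1.3565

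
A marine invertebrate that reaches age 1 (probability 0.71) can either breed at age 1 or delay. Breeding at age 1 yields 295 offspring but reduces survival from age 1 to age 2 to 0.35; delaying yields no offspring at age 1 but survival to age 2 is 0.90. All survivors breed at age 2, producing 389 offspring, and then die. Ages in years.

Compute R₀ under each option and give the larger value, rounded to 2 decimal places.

breed at age 1: R₀ = 0.71 × (295 + 0.35 × 389) = 0.71 × 431.1500 = 306.1165
delay to age 2: R₀ = 0.71 × (0.90 × 389) = 0.71 × 350.1000 = 248.5710
Higher: breed at age 1 (306.1165).

306.12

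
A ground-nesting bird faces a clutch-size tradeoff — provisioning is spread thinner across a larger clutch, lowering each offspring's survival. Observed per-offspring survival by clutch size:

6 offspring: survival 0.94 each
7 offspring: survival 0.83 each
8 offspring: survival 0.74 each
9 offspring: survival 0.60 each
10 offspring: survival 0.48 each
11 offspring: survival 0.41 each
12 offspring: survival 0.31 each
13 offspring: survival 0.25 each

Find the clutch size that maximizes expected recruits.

Expected recruits = c × s(c):
  c=6: 6 × 0.94 = 5.640
  c=7: 7 × 0.83 = 5.810
  c=8: 8 × 0.74 = 5.920
  c=9: 9 × 0.60 = 5.400
  c=10: 10 × 0.48 = 4.800
  c=11: 11 × 0.41 = 4.510
  c=12: 12 × 0.31 = 3.720
  c=13: 13 × 0.25 = 3.250
Maximum at c = 8 (5.920 recruits).

8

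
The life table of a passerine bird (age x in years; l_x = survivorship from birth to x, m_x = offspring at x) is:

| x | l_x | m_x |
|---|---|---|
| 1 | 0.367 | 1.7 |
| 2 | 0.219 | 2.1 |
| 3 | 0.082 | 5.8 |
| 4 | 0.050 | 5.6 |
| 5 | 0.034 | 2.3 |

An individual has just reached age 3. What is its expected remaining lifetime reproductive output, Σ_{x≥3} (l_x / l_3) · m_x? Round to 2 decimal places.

l_3 = 0.082. Conditional survival from age 3 to x is l_x / l_3.
  x=3: (0.082/0.082) × 5.8 = 5.8000
  x=4: (0.050/0.082) × 5.6 = 3.4146
  x=5: (0.034/0.082) × 2.3 = 0.9537
Sum = 5.8000 + 3.4146 + 0.9537 = 10.1683

10.17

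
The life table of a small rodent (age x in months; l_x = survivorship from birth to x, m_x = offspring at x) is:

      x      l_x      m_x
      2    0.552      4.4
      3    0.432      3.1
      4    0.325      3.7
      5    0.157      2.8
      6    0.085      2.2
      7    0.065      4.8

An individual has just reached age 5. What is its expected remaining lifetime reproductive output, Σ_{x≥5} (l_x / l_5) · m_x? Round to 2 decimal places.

l_5 = 0.157. Conditional survival from age 5 to x is l_x / l_5.
  x=5: (0.157/0.157) × 2.8 = 2.8000
  x=6: (0.085/0.157) × 2.2 = 1.1911
  x=7: (0.065/0.157) × 4.8 = 1.9873
Sum = 2.8000 + 1.1911 + 1.9873 = 5.9783

5.98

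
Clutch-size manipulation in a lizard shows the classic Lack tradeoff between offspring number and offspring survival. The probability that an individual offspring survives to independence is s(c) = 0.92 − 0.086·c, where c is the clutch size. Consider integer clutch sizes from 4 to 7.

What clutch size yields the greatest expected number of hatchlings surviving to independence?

Expected hatchlings surviving to independence = c × s(c):
  c=4: 4 × 0.576 = 2.304
  c=5: 5 × 0.490 = 2.450
  c=6: 6 × 0.404 = 2.424
  c=7: 7 × 0.318 = 2.226
Maximum at c = 5 (2.450 hatchlings surviving to independence).

5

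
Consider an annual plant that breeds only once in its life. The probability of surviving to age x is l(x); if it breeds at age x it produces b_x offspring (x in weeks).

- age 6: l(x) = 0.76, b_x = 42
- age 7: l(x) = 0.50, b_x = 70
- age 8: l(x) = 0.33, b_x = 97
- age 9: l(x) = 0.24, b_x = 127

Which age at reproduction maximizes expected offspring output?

Expected offspring if breeding at age x = l(x) × b_x:
  age 6: 0.76 × 42 = 31.920
  age 7: 0.50 × 70 = 35.000
  age 8: 0.33 × 97 = 32.010
  age 9: 0.24 × 127 = 30.480
Maximum at age 7 (35.000).

7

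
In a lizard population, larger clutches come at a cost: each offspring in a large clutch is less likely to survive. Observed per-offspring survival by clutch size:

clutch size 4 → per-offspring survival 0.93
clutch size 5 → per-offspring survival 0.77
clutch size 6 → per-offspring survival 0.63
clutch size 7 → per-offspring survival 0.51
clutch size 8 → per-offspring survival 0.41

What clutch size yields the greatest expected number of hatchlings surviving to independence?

5

Expected hatchlings surviving to independence = c × s(c):
  c=4: 4 × 0.93 = 3.720
  c=5: 5 × 0.77 = 3.850
  c=6: 6 × 0.63 = 3.780
  c=7: 7 × 0.51 = 3.570
  c=8: 8 × 0.41 = 3.280
Maximum at c = 5 (3.850 hatchlings surviving to independence).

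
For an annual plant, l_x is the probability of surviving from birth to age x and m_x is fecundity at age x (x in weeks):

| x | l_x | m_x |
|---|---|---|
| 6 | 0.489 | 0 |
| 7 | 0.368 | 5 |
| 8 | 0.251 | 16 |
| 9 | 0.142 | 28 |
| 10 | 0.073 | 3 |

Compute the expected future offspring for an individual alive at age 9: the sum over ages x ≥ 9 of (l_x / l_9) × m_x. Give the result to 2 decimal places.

29.54

l_9 = 0.142. Conditional survival from age 9 to x is l_x / l_9.
  x=9: (0.142/0.142) × 28 = 28.0000
  x=10: (0.073/0.142) × 3 = 1.5423
Sum = 28.0000 + 1.5423 = 29.5423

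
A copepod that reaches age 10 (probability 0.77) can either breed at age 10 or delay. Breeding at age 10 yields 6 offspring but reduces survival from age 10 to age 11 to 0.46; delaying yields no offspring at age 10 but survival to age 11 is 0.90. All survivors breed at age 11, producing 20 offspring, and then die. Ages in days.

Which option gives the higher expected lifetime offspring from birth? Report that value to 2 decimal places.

13.86

breed at age 10: R₀ = 0.77 × (6 + 0.46 × 20) = 0.77 × 15.2000 = 11.7040
delay to age 11: R₀ = 0.77 × (0.90 × 20) = 0.77 × 18.0000 = 13.8600
Higher: delay to age 11 (13.8600).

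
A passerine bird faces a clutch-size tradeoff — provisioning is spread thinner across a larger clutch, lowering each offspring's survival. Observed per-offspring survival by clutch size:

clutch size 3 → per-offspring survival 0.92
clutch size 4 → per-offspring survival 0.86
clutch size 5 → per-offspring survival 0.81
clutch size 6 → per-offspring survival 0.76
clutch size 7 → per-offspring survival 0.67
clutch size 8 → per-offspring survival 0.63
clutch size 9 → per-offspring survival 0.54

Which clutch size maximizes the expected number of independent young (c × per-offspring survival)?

Expected independent young = c × s(c):
  c=3: 3 × 0.92 = 2.760
  c=4: 4 × 0.86 = 3.440
  c=5: 5 × 0.81 = 4.050
  c=6: 6 × 0.76 = 4.560
  c=7: 7 × 0.67 = 4.690
  c=8: 8 × 0.63 = 5.040
  c=9: 9 × 0.54 = 4.860
Maximum at c = 8 (5.040 independent young).

8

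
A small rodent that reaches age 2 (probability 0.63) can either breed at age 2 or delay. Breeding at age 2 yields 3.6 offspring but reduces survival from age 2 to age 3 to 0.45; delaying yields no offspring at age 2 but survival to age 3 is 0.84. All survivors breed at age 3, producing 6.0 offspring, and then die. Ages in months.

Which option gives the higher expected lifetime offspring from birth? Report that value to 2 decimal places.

3.97

breed at age 2: R₀ = 0.63 × (3.6 + 0.45 × 6.0) = 0.63 × 6.3000 = 3.9690
delay to age 3: R₀ = 0.63 × (0.84 × 6.0) = 0.63 × 5.0400 = 3.1752
Higher: breed at age 2 (3.9690).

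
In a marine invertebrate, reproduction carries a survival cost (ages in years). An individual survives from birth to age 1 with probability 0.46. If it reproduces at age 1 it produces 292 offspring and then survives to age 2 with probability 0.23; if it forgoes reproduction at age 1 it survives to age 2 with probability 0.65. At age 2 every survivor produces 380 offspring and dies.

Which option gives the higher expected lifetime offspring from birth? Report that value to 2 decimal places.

174.52

breed at age 1: R₀ = 0.46 × (292 + 0.23 × 380) = 0.46 × 379.4000 = 174.5240
delay to age 2: R₀ = 0.46 × (0.65 × 380) = 0.46 × 247.0000 = 113.6200
Higher: breed at age 1 (174.5240).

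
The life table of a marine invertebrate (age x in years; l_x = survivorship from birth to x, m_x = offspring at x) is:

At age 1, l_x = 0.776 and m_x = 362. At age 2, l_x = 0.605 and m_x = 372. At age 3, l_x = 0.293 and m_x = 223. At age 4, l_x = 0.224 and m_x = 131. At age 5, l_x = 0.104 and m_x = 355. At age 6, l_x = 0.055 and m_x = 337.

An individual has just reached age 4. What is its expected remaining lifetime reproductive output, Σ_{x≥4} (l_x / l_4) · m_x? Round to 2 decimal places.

378.57

l_4 = 0.224. Conditional survival from age 4 to x is l_x / l_4.
  x=4: (0.224/0.224) × 131 = 131.0000
  x=5: (0.104/0.224) × 355 = 164.8214
  x=6: (0.055/0.224) × 337 = 82.7455
Sum = 131.0000 + 164.8214 + 82.7455 = 378.5670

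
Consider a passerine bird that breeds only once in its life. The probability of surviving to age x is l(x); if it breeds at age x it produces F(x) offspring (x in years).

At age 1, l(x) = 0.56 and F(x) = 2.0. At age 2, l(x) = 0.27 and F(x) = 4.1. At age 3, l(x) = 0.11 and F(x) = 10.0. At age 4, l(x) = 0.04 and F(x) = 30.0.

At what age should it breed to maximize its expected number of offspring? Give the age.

Expected offspring if breeding at age x = l(x) × F(x):
  age 1: 0.56 × 2.0 = 1.120
  age 2: 0.27 × 4.1 = 1.107
  age 3: 0.11 × 10.0 = 1.100
  age 4: 0.04 × 30.0 = 1.200
Maximum at age 4 (1.200).

4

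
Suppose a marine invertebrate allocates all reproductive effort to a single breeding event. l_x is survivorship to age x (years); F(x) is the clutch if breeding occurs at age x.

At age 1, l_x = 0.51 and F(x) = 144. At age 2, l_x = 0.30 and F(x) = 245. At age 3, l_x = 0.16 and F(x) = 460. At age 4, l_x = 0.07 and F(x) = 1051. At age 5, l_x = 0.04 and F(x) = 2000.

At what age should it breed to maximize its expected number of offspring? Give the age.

5

Expected offspring if breeding at age x = l_x × F(x):
  age 1: 0.51 × 144 = 73.440
  age 2: 0.30 × 245 = 73.500
  age 3: 0.16 × 460 = 73.600
  age 4: 0.07 × 1051 = 73.570
  age 5: 0.04 × 2000 = 80.000
Maximum at age 5 (80.000).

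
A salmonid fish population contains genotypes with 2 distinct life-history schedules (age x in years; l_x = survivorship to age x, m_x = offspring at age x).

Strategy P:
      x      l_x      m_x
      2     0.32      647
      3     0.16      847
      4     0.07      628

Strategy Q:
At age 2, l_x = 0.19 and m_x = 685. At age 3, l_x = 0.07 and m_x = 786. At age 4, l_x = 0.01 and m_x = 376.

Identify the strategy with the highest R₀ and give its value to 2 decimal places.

Strategy P: R₀ = 0.32×647 + 0.16×847 + 0.07×628 = 386.5200
Strategy Q: R₀ = 0.19×685 + 0.07×786 + 0.01×376 = 188.9300
Highest R₀: strategy P with 386.5200.

386.52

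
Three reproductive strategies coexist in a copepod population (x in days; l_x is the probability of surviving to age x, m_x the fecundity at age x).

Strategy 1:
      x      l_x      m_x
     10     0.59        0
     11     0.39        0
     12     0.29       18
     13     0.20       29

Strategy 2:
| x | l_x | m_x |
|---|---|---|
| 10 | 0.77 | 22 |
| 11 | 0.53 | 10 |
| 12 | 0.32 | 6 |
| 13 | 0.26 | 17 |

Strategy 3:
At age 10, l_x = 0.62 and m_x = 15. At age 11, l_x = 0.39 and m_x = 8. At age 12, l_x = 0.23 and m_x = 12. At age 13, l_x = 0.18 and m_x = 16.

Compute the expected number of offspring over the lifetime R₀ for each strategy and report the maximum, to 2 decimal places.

28.58

Strategy 1: R₀ = 0.59×0 + 0.39×0 + 0.29×18 + 0.20×29 = 11.0200
Strategy 2: R₀ = 0.77×22 + 0.53×10 + 0.32×6 + 0.26×17 = 28.5800
Strategy 3: R₀ = 0.62×15 + 0.39×8 + 0.23×12 + 0.18×16 = 18.0600
Highest R₀: strategy 2 with 28.5800.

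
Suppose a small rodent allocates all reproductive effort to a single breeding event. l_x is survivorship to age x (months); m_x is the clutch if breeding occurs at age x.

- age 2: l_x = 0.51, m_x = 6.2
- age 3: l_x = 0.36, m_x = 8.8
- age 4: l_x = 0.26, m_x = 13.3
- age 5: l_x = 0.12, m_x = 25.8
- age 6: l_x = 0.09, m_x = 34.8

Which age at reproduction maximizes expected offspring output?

4

Expected offspring if breeding at age x = l_x × m_x:
  age 2: 0.51 × 6.2 = 3.162
  age 3: 0.36 × 8.8 = 3.168
  age 4: 0.26 × 13.3 = 3.458
  age 5: 0.12 × 25.8 = 3.096
  age 6: 0.09 × 34.8 = 3.132
Maximum at age 4 (3.458).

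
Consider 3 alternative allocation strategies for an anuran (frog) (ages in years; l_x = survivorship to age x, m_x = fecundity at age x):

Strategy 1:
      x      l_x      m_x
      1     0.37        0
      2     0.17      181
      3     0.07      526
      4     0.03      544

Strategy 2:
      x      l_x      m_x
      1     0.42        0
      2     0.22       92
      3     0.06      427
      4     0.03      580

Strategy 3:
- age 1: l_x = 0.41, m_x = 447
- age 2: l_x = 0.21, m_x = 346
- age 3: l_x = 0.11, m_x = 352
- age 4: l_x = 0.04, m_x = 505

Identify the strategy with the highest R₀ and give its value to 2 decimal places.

Strategy 1: R₀ = 0.37×0 + 0.17×181 + 0.07×526 + 0.03×544 = 83.9100
Strategy 2: R₀ = 0.42×0 + 0.22×92 + 0.06×427 + 0.03×580 = 63.2600
Strategy 3: R₀ = 0.41×447 + 0.21×346 + 0.11×352 + 0.04×505 = 314.8500
Highest R₀: strategy 3 with 314.8500.

314.85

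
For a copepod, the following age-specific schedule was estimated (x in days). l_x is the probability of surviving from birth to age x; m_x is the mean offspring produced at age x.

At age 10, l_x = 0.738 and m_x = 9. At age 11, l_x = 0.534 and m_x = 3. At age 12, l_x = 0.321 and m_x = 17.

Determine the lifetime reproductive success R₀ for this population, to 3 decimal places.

R₀ = Σ l_x m_x:
  age 10: 0.738 × 9 = 6.6420
  age 11: 0.534 × 3 = 1.6020
  age 12: 0.321 × 17 = 5.4570
R₀ = 6.6420 + 1.6020 + 5.4570 = 13.7010

13.701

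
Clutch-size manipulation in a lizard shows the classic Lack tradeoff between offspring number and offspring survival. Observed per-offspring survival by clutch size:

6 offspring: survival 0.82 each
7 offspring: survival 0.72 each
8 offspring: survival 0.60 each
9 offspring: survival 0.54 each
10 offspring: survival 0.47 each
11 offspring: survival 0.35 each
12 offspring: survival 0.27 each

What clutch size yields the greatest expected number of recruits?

7

Expected recruits = c × s(c):
  c=6: 6 × 0.82 = 4.920
  c=7: 7 × 0.72 = 5.040
  c=8: 8 × 0.60 = 4.800
  c=9: 9 × 0.54 = 4.860
  c=10: 10 × 0.47 = 4.700
  c=11: 11 × 0.35 = 3.850
  c=12: 12 × 0.27 = 3.240
Maximum at c = 7 (5.040 recruits).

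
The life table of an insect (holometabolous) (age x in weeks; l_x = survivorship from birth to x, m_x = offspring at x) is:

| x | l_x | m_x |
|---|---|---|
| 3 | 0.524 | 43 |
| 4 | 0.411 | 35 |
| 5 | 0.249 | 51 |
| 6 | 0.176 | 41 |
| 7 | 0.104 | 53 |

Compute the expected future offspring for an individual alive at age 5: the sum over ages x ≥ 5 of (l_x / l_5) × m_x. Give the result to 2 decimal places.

102.12

l_5 = 0.249. Conditional survival from age 5 to x is l_x / l_5.
  x=5: (0.249/0.249) × 51 = 51.0000
  x=6: (0.176/0.249) × 41 = 28.9799
  x=7: (0.104/0.249) × 53 = 22.1365
Sum = 51.0000 + 28.9799 + 22.1365 = 102.1165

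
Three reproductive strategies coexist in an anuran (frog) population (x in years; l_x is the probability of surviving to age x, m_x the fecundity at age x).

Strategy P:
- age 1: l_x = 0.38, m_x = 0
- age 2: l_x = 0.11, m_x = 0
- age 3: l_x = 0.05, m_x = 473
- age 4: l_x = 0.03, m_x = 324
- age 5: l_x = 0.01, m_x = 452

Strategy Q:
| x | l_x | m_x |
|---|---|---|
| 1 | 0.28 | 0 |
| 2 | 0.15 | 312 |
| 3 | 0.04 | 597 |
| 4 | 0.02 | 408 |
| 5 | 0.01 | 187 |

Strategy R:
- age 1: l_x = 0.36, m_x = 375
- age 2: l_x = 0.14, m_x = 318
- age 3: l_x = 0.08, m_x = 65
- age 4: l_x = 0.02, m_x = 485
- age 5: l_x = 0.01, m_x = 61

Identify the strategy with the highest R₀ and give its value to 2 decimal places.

Strategy P: R₀ = 0.38×0 + 0.11×0 + 0.05×473 + 0.03×324 + 0.01×452 = 37.8900
Strategy Q: R₀ = 0.28×0 + 0.15×312 + 0.04×597 + 0.02×408 + 0.01×187 = 80.7100
Strategy R: R₀ = 0.36×375 + 0.14×318 + 0.08×65 + 0.02×485 + 0.01×61 = 195.0300
Highest R₀: strategy R with 195.0300.

195.03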